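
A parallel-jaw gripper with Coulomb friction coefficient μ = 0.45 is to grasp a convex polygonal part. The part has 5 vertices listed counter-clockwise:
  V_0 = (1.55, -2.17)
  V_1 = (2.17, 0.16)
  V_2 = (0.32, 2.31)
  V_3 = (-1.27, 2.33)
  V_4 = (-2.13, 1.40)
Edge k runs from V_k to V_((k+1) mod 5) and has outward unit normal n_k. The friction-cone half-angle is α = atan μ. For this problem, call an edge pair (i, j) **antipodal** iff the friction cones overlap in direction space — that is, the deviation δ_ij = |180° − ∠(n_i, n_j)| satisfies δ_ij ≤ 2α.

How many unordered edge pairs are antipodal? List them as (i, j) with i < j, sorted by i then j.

α = atan 0.45 = 24.23°;  2α = 48.46°
n_0 = (+0.9664, -0.2571)
n_1 = (+0.7580, +0.6522)
n_2 = (+0.0126, +0.9999)
n_3 = (-0.7342, +0.6789)
n_4 = (-0.6963, -0.7178)
  (0,1): δ = 124.39°  ·
  (0,2): δ = 75.82°  ·
  (0,3): δ = 27.86°  ✓
  (0,4): δ = 60.77°  ·
  (1,2): δ = 131.43°  ·
  (1,3): δ = 83.47°  ·
  (1,4): δ = 5.16°  ✓
  (2,3): δ = 132.04°  ·
  (2,4): δ = 43.41°  ✓
  (3,4): δ = 91.37°  ·
antipodal pairs: 3

count = 3; pairs: (0,3), (1,4), (2,4)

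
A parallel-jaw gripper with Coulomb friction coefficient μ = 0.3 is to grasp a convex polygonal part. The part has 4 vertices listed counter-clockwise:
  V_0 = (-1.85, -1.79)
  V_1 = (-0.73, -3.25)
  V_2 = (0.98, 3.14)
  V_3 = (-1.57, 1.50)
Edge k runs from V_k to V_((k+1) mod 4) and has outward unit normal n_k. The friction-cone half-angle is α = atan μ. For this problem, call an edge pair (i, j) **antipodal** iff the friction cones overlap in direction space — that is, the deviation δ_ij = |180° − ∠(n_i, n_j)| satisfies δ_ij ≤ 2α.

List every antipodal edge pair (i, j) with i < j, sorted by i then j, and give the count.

count = 1; pairs: (1,3)

α = atan 0.3 = 16.70°;  2α = 33.40°
n_0 = (-0.7934, -0.6087)
n_1 = (+0.9660, -0.2585)
n_2 = (-0.5409, +0.8411)
n_3 = (-0.9964, +0.0848)
  (0,1): δ = 52.47°  ·
  (0,2): δ = 85.25°  ·
  (0,3): δ = 137.64°  ·
  (1,2): δ = 42.27°  ·
  (1,3): δ = 10.12°  ✓
  (2,3): δ = 127.61°  ·
antipodal pairs: 1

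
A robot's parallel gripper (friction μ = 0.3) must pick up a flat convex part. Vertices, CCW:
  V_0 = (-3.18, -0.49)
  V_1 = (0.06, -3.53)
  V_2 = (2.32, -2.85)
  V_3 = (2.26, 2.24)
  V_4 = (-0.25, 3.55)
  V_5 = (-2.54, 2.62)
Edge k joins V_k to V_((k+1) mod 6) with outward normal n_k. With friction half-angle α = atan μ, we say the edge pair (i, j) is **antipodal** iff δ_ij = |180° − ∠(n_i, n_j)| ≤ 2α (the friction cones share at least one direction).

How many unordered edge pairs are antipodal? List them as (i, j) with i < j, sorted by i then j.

count = 3; pairs: (0,3), (1,4), (2,5)

α = atan 0.3 = 16.70°;  2α = 33.40°
n_0 = (-0.6842, -0.7293)
n_1 = (+0.2881, -0.9576)
n_2 = (+0.9999, +0.0118)
n_3 = (+0.4627, +0.8865)
n_4 = (-0.3763, +0.9265)
n_5 = (-0.9795, +0.2016)
  (0,1): δ = 120.08°  ·
  (0,2): δ = 46.15°  ·
  (0,3): δ = 15.62°  ✓
  (0,4): δ = 65.28°  ·
  (0,5): δ = 121.55°  ·
  (1,2): δ = 106.07°  ·
  (1,3): δ = 44.31°  ·
  (1,4): δ = 5.36°  ✓
  (1,5): δ = 61.63°  ·
  (2,3): δ = 118.24°  ·
  (2,4): δ = 68.57°  ·
  (2,5): δ = 12.30°  ✓
  (3,4): δ = 130.34°  ·
  (3,5): δ = 74.07°  ·
  (4,5): δ = 123.73°  ·
antipodal pairs: 3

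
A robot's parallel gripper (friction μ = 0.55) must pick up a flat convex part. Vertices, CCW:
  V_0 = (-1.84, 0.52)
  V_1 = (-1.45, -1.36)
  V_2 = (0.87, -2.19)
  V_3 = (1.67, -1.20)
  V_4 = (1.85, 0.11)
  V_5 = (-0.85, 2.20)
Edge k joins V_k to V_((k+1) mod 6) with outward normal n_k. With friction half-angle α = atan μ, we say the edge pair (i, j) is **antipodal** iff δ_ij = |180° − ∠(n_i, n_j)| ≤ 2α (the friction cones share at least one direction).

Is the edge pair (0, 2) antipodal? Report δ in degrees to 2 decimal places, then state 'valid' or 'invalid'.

δ = 50.66°, valid

α = atan 0.55 = 28.81°;  2α = 57.62°
edge 0: e_0 = (+0.39, -1.88);  n_0 = (-0.9792, -0.2031)
edge 2: e_2 = (+0.80, +0.99);  n_2 = (+0.7778, -0.6285)
∠(n_0, n_2) = 129.34°
δ = |180° − 129.34°| = 50.66°
50.66° ≤ 2α = 57.62°  →  valid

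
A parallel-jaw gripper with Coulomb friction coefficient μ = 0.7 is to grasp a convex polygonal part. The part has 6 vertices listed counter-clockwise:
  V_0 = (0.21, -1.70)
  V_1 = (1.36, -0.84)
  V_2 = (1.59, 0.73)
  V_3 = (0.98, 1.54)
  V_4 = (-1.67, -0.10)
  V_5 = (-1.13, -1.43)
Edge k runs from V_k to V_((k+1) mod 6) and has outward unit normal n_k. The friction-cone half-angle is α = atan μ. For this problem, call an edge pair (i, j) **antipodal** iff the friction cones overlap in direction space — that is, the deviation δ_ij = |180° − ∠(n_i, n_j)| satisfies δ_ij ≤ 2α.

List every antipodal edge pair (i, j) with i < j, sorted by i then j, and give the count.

α = atan 0.7 = 34.99°;  2α = 69.98°
n_0 = (+0.5989, -0.8008)
n_1 = (+0.9894, -0.1449)
n_2 = (+0.7988, +0.6016)
n_3 = (-0.5262, +0.8503)
n_4 = (-0.9265, -0.3762)
n_5 = (-0.1975, -0.9803)
  (0,1): δ = 135.12°  ·
  (0,2): δ = 89.81°  ·
  (0,3): δ = 5.04°  ✓
  (0,4): δ = 75.31°  ·
  (0,5): δ = 131.82°  ·
  (1,2): δ = 134.68°  ·
  (1,3): δ = 49.91°  ✓
  (1,4): δ = 30.43°  ✓
  (1,5): δ = 86.94°  ·
  (2,3): δ = 95.23°  ·
  (2,4): δ = 14.89°  ✓
  (2,5): δ = 41.62°  ✓
  (3,4): δ = 99.65°  ·
  (3,5): δ = 43.14°  ✓
  (4,5): δ = 123.49°  ·
antipodal pairs: 6

count = 6; pairs: (0,3), (1,3), (1,4), (2,4), (2,5), (3,5)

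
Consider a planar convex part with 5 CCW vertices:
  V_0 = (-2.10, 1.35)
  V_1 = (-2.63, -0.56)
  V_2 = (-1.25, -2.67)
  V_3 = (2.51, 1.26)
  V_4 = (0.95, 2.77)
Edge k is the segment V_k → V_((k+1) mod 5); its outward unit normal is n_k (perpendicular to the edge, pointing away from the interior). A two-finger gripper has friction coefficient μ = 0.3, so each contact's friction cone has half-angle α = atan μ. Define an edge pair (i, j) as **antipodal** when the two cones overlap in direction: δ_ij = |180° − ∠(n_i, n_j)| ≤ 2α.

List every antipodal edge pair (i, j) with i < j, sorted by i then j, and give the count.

α = atan 0.3 = 16.70°;  2α = 33.40°
n_0 = (-0.9636, +0.2674)
n_1 = (-0.8369, -0.5474)
n_2 = (+0.7226, -0.6913)
n_3 = (+0.6955, +0.7185)
n_4 = (-0.4221, +0.9066)
  (0,1): δ = 131.31°  ·
  (0,2): δ = 28.22°  ✓
  (0,3): δ = 61.44°  ·
  (0,4): δ = 130.47°  ·
  (1,2): δ = 76.92°  ·
  (1,3): δ = 12.75°  ✓
  (1,4): δ = 81.78°  ·
  (2,3): δ = 90.33°  ·
  (2,4): δ = 21.30°  ✓
  (3,4): δ = 110.97°  ·
antipodal pairs: 3

count = 3; pairs: (0,2), (1,3), (2,4)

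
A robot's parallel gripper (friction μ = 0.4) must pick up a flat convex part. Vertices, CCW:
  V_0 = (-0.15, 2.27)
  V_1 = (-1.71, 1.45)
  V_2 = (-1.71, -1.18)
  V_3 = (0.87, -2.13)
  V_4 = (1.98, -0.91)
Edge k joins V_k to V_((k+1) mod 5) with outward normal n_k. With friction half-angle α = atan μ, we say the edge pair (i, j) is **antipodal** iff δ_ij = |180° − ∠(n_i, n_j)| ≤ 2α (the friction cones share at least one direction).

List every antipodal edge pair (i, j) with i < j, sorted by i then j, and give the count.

count = 4; pairs: (0,3), (1,3), (1,4), (2,4)

α = atan 0.4 = 21.80°;  2α = 43.60°
n_0 = (-0.4653, +0.8852)
n_1 = (-1.0000, -0.0000)
n_2 = (-0.3455, -0.9384)
n_3 = (+0.7397, -0.6730)
n_4 = (+0.8308, +0.5565)
  (0,1): δ = 117.73°  ·
  (0,2): δ = 47.94°  ·
  (0,3): δ = 19.97°  ✓
  (0,4): δ = 96.09°  ·
  (1,2): δ = 110.21°  ·
  (1,3): δ = 42.30°  ✓
  (1,4): δ = 33.81°  ✓
  (2,3): δ = 112.08°  ·
  (2,4): δ = 35.97°  ✓
  (3,4): δ = 103.89°  ·
antipodal pairs: 4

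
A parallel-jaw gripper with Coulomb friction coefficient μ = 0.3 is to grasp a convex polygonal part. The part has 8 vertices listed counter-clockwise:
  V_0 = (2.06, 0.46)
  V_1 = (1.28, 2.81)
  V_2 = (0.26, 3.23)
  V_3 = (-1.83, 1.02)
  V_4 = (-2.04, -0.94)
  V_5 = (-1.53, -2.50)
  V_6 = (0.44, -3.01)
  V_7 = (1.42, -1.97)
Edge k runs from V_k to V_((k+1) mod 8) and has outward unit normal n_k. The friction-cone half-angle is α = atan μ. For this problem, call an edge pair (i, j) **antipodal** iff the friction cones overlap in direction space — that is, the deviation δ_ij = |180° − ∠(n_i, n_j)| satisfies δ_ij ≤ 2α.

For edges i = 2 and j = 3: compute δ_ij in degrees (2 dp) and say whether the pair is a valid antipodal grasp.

α = atan 0.3 = 16.70°;  2α = 33.40°
edge 2: e_2 = (-2.09, -2.21);  n_2 = (-0.7266, +0.6871)
edge 3: e_3 = (-0.21, -1.96);  n_3 = (-0.9943, +0.1065)
∠(n_2, n_3) = 37.29°
δ = |180° − 37.29°| = 142.71°
142.71° > 2α = 33.40°  →  invalid

δ = 142.71°, invalid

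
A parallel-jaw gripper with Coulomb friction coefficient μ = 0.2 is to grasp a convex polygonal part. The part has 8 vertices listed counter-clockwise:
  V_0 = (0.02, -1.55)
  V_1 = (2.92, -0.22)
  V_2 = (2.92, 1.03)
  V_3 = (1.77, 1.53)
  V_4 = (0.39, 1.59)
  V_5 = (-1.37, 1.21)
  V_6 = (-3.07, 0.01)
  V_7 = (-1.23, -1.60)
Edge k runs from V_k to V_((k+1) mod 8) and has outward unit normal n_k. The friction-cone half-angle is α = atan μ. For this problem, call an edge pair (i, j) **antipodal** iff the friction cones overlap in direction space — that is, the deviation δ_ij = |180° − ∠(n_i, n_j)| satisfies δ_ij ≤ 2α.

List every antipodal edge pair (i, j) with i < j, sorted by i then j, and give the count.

count = 5; pairs: (0,4), (0,5), (2,6), (3,7), (4,7)

α = atan 0.2 = 11.31°;  2α = 22.62°
n_0 = (+0.4169, -0.9090)
n_1 = (+1.0000, -0.0000)
n_2 = (+0.3987, +0.9171)
n_3 = (+0.0434, +0.9991)
n_4 = (-0.2110, +0.9775)
n_5 = (-0.5767, +0.8170)
n_6 = (-0.6585, -0.7526)
n_7 = (+0.0400, -0.9992)
  (0,1): δ = 114.64°  ·
  (0,2): δ = 48.14°  ·
  (0,3): δ = 27.13°  ·
  (0,4): δ = 12.45°  ✓
  (0,5): δ = 10.58°  ✓
  (0,6): δ = 114.18°  ·
  (0,7): δ = 157.65°  ·
  (1,2): δ = 113.50°  ·
  (1,3): δ = 92.49°  ·
  (1,4): δ = 77.82°  ·
  (1,5): δ = 54.78°  ·
  (1,6): δ = 48.81°  ·
  (1,7): δ = 92.29°  ·
  (2,3): δ = 158.99°  ·
  (2,4): δ = 144.32°  ·
  (2,5): δ = 121.28°  ·
  (2,6): δ = 17.69°  ✓
  (2,7): δ = 25.79°  ·
  (3,4): δ = 165.33°  ·
  (3,5): δ = 142.29°  ·
  (3,6): δ = 38.70°  ·
  (3,7): δ = 4.78°  ✓
  (4,5): δ = 156.97°  ·
  (4,6): δ = 53.37°  ·
  (4,7): δ = 9.89°  ✓
  (5,6): δ = 76.40°  ·
  (5,7): δ = 32.93°  ·
  (6,7): δ = 136.52°  ·
antipodal pairs: 5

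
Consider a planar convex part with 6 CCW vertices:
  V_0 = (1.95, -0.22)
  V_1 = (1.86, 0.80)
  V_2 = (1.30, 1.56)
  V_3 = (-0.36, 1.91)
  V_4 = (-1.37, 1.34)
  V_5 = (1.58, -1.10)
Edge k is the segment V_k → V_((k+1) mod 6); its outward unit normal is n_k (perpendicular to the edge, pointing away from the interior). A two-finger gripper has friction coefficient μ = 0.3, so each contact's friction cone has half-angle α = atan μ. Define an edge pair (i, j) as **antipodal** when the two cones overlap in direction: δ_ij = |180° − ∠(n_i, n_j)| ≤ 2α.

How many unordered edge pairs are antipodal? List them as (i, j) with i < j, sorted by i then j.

α = atan 0.3 = 16.70°;  2α = 33.40°
n_0 = (+0.9961, +0.0879)
n_1 = (+0.8051, +0.5932)
n_2 = (+0.2063, +0.9785)
n_3 = (-0.4915, +0.8709)
n_4 = (-0.6374, -0.7706)
n_5 = (+0.9218, -0.3876)
  (0,1): δ = 148.66°  ·
  (0,2): δ = 106.95°  ·
  (0,3): δ = 65.60°  ·
  (0,4): δ = 45.36°  ·
  (0,5): δ = 152.15°  ·
  (1,2): δ = 138.29°  ·
  (1,3): δ = 96.95°  ·
  (1,4): δ = 14.02°  ✓
  (1,5): δ = 120.81°  ·
  (2,3): δ = 138.66°  ·
  (2,4): δ = 27.69°  ✓
  (2,5): δ = 79.10°  ·
  (3,4): δ = 69.03°  ·
  (3,5): δ = 37.76°  ·
  (4,5): δ = 73.21°  ·
antipodal pairs: 2

count = 2; pairs: (1,4), (2,4)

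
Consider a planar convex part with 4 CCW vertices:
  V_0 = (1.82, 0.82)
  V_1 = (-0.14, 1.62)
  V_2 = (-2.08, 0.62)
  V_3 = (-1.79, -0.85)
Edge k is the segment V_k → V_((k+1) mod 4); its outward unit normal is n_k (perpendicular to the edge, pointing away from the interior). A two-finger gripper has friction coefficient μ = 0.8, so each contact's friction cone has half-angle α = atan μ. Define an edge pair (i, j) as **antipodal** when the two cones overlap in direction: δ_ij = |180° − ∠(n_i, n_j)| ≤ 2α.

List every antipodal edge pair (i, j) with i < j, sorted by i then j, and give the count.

count = 4; pairs: (0,2), (0,3), (1,3), (2,3)

α = atan 0.8 = 38.66°;  2α = 77.32°
n_0 = (+0.3779, +0.9258)
n_1 = (-0.4582, +0.8889)
n_2 = (-0.9811, -0.1935)
n_3 = (+0.4199, -0.9076)
  (0,1): δ = 130.53°  ·
  (0,2): δ = 56.64°  ✓
  (0,3): δ = 47.03°  ✓
  (1,2): δ = 106.11°  ·
  (1,3): δ = 2.44°  ✓
  (2,3): δ = 76.33°  ✓
antipodal pairs: 4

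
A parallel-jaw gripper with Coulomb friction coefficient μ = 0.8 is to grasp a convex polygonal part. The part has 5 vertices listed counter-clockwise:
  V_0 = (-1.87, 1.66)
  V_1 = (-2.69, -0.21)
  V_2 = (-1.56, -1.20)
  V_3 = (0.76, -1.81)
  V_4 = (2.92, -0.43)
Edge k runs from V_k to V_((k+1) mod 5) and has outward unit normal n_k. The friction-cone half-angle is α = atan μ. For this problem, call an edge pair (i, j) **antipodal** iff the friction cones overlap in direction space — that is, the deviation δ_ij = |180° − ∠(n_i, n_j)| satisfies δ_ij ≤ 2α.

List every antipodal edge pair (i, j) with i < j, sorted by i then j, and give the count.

count = 4; pairs: (0,3), (1,4), (2,4), (3,4)

α = atan 0.8 = 38.66°;  2α = 77.32°
n_0 = (-0.9158, +0.4016)
n_1 = (-0.6590, -0.7522)
n_2 = (-0.2543, -0.9671)
n_3 = (+0.5384, -0.8427)
n_4 = (+0.3999, +0.9166)
  (0,1): δ = 107.54°  ·
  (0,2): δ = 81.05°  ·
  (0,3): δ = 33.75°  ✓
  (0,4): δ = 90.10°  ·
  (1,2): δ = 153.51°  ·
  (1,3): δ = 106.20°  ·
  (1,4): δ = 17.65°  ✓
  (2,3): δ = 132.69°  ·
  (2,4): δ = 8.84°  ✓
  (3,4): δ = 56.15°  ✓
antipodal pairs: 4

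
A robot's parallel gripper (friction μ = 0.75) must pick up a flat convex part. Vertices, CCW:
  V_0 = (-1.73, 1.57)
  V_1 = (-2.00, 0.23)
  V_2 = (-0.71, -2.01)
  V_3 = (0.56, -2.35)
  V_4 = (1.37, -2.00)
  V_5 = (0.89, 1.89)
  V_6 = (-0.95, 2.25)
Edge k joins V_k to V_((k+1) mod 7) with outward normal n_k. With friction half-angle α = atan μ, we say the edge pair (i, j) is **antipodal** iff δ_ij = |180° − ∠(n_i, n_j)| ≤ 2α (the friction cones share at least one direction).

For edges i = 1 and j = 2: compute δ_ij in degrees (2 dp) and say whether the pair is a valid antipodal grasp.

δ = 134.92°, invalid

α = atan 0.75 = 36.87°;  2α = 73.74°
edge 1: e_1 = (+1.29, -2.24);  n_1 = (-0.8666, -0.4991)
edge 2: e_2 = (+1.27, -0.34);  n_2 = (-0.2586, -0.9660)
∠(n_1, n_2) = 45.08°
δ = |180° − 45.08°| = 134.92°
134.92° > 2α = 73.74°  →  invalid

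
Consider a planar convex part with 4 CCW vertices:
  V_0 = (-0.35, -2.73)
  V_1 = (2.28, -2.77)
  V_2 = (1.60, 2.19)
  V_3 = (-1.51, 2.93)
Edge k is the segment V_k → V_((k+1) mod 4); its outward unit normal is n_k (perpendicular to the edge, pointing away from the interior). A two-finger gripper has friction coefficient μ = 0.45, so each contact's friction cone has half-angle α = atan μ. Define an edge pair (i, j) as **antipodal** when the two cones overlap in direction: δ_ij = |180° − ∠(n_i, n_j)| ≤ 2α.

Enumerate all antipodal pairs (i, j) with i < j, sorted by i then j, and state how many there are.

count = 2; pairs: (0,2), (1,3)

α = atan 0.45 = 24.23°;  2α = 48.46°
n_0 = (-0.0152, -0.9999)
n_1 = (+0.9907, +0.1358)
n_2 = (+0.2315, +0.9728)
n_3 = (-0.9796, -0.2008)
  (0,1): δ = 81.32°  ·
  (0,2): δ = 12.51°  ✓
  (0,3): δ = 102.45°  ·
  (1,2): δ = 111.19°  ·
  (1,3): δ = 3.78°  ✓
  (2,3): δ = 65.03°  ·
antipodal pairs: 2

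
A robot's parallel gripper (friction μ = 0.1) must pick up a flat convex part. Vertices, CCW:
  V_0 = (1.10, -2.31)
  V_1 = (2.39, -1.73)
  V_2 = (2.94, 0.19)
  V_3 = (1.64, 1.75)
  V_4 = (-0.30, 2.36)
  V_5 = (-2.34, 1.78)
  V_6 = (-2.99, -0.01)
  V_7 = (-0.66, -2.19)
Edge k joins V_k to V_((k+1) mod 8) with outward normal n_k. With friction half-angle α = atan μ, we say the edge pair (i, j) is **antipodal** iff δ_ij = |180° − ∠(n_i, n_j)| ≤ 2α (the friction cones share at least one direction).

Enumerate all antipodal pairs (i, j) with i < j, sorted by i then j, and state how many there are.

α = atan 0.1 = 5.71°;  2α = 11.42°
n_0 = (+0.4101, -0.9121)
n_1 = (+0.9613, -0.2754)
n_2 = (+0.7682, +0.6402)
n_3 = (+0.3000, +0.9540)
n_4 = (-0.2735, +0.9619)
n_5 = (-0.9399, +0.3413)
n_6 = (-0.6832, -0.7302)
n_7 = (-0.0680, -0.9977)
  (0,1): δ = 130.19°  ·
  (0,2): δ = 74.40°  ·
  (0,3): δ = 41.66°  ·
  (0,4): δ = 8.34°  ✓
  (0,5): δ = 45.83°  ·
  (0,6): δ = 112.70°  ·
  (0,7): δ = 151.89°  ·
  (1,2): δ = 124.21°  ·
  (1,3): δ = 91.47°  ·
  (1,4): δ = 58.14°  ·
  (1,5): δ = 3.97°  ✓
  (1,6): δ = 62.89°  ·
  (1,7): δ = 102.08°  ·
  (2,3): δ = 147.26°  ·
  (2,4): δ = 113.93°  ·
  (2,5): δ = 59.76°  ·
  (2,6): δ = 7.10°  ✓
  (2,7): δ = 46.29°  ·
  (3,4): δ = 146.67°  ·
  (3,5): δ = 92.50°  ·
  (3,6): δ = 25.64°  ·
  (3,7): δ = 13.55°  ·
  (4,5): δ = 125.83°  ·
  (4,6): δ = 58.97°  ·
  (4,7): δ = 19.77°  ·
  (5,6): δ = 113.14°  ·
  (5,7): δ = 73.94°  ·
  (6,7): δ = 140.81°  ·
antipodal pairs: 3

count = 3; pairs: (0,4), (1,5), (2,6)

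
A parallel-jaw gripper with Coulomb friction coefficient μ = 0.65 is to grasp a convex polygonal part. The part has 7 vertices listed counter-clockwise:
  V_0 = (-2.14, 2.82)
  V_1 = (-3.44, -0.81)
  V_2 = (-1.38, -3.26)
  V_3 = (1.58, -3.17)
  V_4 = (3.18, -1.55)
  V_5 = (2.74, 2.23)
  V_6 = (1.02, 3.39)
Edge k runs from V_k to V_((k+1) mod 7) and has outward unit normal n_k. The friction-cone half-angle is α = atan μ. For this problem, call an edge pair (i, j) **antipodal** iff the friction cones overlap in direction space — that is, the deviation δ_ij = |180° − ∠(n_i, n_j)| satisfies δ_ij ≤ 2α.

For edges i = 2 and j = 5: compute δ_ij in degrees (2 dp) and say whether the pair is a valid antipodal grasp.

α = atan 0.65 = 33.02°;  2α = 66.05°
edge 2: e_2 = (+2.96, +0.09);  n_2 = (+0.0304, -0.9995)
edge 5: e_5 = (-1.72, +1.16);  n_5 = (+0.5591, +0.8291)
∠(n_2, n_5) = 144.26°
δ = |180° − 144.26°| = 35.74°
35.74° ≤ 2α = 66.05°  →  valid

δ = 35.74°, valid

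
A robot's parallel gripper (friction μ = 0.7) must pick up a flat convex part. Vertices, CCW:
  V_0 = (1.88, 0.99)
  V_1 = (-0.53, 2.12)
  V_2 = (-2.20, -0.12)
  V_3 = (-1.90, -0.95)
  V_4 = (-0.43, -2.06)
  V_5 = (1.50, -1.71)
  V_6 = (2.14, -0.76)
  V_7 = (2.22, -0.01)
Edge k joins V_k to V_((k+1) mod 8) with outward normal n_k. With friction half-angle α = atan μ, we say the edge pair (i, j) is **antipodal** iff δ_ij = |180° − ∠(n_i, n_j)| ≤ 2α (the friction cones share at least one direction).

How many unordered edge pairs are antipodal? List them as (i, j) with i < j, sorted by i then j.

count = 12; pairs: (0,2), (0,3), (0,4), (1,4), (1,5), (1,6), (1,7), (2,5), (2,6), (2,7), (3,6), (3,7)

α = atan 0.7 = 34.99°;  2α = 69.98°
n_0 = (+0.4245, +0.9054)
n_1 = (-0.8017, +0.5977)
n_2 = (-0.9405, -0.3399)
n_3 = (-0.6026, -0.7980)
n_4 = (+0.1784, -0.9840)
n_5 = (+0.8294, -0.5587)
n_6 = (+0.9944, -0.1061)
n_7 = (+0.9468, +0.3219)
  (0,1): δ = 101.58°  ·
  (0,2): δ = 45.01°  ✓
  (0,3): δ = 11.94°  ✓
  (0,4): δ = 35.40°  ✓
  (0,5): δ = 81.15°  ·
  (0,6): δ = 109.03°  ·
  (0,7): δ = 133.90°  ·
  (1,2): δ = 123.42°  ·
  (1,3): δ = 90.35°  ·
  (1,4): δ = 43.02°  ✓
  (1,5): δ = 2.74°  ✓
  (1,6): δ = 30.62°  ✓
  (1,7): δ = 55.48°  ✓
  (2,3): δ = 146.93°  ·
  (2,4): δ = 99.59°  ·
  (2,5): δ = 53.84°  ✓
  (2,6): δ = 25.96°  ✓
  (2,7): δ = 1.09°  ✓
  (3,4): δ = 132.66°  ·
  (3,5): δ = 86.91°  ·
  (3,6): δ = 59.03°  ✓
  (3,7): δ = 34.17°  ✓
  (4,5): δ = 134.25°  ·
  (4,6): δ = 106.37°  ·
  (4,7): δ = 81.50°  ·
  (5,6): δ = 152.12°  ·
  (5,7): δ = 127.25°  ·
  (6,7): δ = 155.13°  ·
antipodal pairs: 12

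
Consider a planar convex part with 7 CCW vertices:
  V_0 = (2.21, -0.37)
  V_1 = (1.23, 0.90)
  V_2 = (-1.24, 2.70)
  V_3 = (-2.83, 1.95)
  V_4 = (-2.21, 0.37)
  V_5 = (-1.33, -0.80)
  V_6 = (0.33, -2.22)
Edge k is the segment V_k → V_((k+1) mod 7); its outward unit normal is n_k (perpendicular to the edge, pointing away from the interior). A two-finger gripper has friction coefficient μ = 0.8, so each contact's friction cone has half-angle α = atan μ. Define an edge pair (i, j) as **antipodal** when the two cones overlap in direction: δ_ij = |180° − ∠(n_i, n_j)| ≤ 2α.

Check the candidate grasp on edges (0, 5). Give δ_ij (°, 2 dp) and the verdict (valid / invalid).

α = atan 0.8 = 38.66°;  2α = 77.32°
edge 0: e_0 = (-0.98, +1.27);  n_0 = (+0.7917, +0.6109)
edge 5: e_5 = (+1.66, -1.42);  n_5 = (-0.6500, -0.7599)
∠(n_0, n_5) = 168.20°
δ = |180° − 168.20°| = 11.80°
11.80° ≤ 2α = 77.32°  →  valid

δ = 11.80°, valid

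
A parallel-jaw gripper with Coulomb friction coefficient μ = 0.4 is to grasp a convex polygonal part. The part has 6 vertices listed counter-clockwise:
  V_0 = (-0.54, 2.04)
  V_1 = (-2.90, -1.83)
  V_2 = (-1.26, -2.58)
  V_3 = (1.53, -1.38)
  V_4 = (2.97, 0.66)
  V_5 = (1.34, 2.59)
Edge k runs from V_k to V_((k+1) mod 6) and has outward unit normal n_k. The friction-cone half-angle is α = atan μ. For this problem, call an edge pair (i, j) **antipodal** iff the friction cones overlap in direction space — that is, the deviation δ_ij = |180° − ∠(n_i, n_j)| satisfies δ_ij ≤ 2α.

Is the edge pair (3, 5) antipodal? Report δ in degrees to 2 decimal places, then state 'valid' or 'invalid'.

α = atan 0.4 = 21.80°;  2α = 43.60°
edge 3: e_3 = (+1.44, +2.04);  n_3 = (+0.8170, -0.5767)
edge 5: e_5 = (-1.88, -0.55);  n_5 = (-0.2808, +0.9598)
∠(n_3, n_5) = 141.52°
δ = |180° − 141.52°| = 38.48°
38.48° ≤ 2α = 43.60°  →  valid

δ = 38.48°, valid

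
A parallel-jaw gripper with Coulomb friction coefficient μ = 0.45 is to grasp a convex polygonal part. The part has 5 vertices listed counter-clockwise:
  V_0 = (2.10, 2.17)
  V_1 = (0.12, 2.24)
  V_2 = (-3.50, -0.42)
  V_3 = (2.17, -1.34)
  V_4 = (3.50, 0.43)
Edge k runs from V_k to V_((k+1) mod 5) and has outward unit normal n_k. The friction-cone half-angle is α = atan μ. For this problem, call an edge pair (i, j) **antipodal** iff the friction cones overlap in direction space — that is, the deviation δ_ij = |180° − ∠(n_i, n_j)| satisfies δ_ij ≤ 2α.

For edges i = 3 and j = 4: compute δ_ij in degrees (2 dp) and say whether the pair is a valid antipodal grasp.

α = atan 0.45 = 24.23°;  2α = 48.46°
edge 3: e_3 = (+1.33, +1.77);  n_3 = (+0.7995, -0.6007)
edge 4: e_4 = (-1.40, +1.74);  n_4 = (+0.7791, +0.6269)
∠(n_3, n_4) = 75.74°
δ = |180° − 75.74°| = 104.26°
104.26° > 2α = 48.46°  →  invalid

δ = 104.26°, invalid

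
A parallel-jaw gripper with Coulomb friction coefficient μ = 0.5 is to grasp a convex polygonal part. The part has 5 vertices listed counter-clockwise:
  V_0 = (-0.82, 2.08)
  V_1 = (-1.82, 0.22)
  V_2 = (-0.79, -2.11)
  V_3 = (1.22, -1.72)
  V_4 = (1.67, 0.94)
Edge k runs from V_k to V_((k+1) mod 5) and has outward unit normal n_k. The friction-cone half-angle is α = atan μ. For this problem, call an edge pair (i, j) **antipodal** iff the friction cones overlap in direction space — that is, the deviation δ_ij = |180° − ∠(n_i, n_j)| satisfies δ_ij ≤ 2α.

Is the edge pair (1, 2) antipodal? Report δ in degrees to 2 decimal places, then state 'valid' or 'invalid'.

δ = 102.87°, invalid

α = atan 0.5 = 26.57°;  2α = 53.13°
edge 1: e_1 = (+1.03, -2.33);  n_1 = (-0.9146, -0.4043)
edge 2: e_2 = (+2.01, +0.39);  n_2 = (+0.1905, -0.9817)
∠(n_1, n_2) = 77.13°
δ = |180° − 77.13°| = 102.87°
102.87° > 2α = 53.13°  →  invalid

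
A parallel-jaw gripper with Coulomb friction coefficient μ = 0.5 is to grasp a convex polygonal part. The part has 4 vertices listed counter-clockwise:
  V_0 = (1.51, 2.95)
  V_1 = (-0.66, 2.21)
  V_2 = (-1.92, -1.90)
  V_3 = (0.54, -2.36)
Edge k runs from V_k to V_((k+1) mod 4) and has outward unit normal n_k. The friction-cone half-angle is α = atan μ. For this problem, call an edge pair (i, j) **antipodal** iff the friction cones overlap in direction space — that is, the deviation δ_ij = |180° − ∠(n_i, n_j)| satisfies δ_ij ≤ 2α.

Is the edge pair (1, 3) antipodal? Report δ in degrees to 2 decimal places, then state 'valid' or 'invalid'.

α = atan 0.5 = 26.57°;  2α = 53.13°
edge 1: e_1 = (-1.26, -4.11);  n_1 = (-0.9561, +0.2931)
edge 3: e_3 = (+0.97, +5.31);  n_3 = (+0.9837, -0.1797)
∠(n_1, n_3) = 173.31°
δ = |180° − 173.31°| = 6.69°
6.69° ≤ 2α = 53.13°  →  valid

δ = 6.69°, valid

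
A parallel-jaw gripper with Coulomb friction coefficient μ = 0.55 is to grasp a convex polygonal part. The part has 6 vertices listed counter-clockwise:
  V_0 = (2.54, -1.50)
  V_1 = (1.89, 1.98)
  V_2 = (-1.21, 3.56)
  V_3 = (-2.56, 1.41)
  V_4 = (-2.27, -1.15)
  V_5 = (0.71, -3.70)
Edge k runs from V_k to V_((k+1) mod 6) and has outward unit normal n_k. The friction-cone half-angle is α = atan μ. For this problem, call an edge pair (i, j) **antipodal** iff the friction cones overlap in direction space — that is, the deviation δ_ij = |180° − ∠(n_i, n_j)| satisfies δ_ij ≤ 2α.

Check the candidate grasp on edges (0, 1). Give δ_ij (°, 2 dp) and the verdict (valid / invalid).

δ = 127.59°, invalid

α = atan 0.55 = 28.81°;  2α = 57.62°
edge 0: e_0 = (-0.65, +3.48);  n_0 = (+0.9830, +0.1836)
edge 1: e_1 = (-3.10, +1.58);  n_1 = (+0.4541, +0.8910)
∠(n_0, n_1) = 52.41°
δ = |180° − 52.41°| = 127.59°
127.59° > 2α = 57.62°  →  invalid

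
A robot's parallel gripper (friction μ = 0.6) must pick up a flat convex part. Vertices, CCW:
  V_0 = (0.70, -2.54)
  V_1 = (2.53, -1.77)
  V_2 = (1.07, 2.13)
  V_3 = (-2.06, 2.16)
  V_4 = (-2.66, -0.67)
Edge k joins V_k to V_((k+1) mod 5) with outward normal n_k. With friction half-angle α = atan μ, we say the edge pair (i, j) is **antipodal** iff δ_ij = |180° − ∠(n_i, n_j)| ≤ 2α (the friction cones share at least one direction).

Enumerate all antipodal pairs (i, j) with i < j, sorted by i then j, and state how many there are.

count = 5; pairs: (0,2), (0,3), (1,3), (1,4), (2,4)

α = atan 0.6 = 30.96°;  2α = 61.93°
n_0 = (+0.3878, -0.9217)
n_1 = (+0.9365, +0.3506)
n_2 = (+0.0096, +1.0000)
n_3 = (-0.9783, +0.2074)
n_4 = (-0.4863, -0.8738)
  (0,1): δ = 92.30°  ·
  (0,2): δ = 23.37°  ✓
  (0,3): δ = 55.21°  ✓
  (0,4): δ = 128.08°  ·
  (1,2): δ = 111.07°  ·
  (1,3): δ = 32.49°  ✓
  (1,4): δ = 40.38°  ✓
  (2,3): δ = 101.42°  ·
  (2,4): δ = 28.55°  ✓
  (3,4): δ = 107.13°  ·
antipodal pairs: 5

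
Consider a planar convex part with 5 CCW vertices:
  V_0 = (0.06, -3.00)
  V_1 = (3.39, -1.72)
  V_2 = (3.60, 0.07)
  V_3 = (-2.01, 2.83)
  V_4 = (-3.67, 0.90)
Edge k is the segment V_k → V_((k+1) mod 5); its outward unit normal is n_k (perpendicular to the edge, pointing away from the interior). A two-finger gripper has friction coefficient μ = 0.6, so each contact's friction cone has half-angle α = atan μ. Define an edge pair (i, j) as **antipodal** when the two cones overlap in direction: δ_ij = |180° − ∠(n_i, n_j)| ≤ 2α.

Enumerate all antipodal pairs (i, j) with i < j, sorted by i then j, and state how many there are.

α = atan 0.6 = 30.96°;  2α = 61.93°
n_0 = (+0.3588, -0.9334)
n_1 = (+0.9932, -0.1165)
n_2 = (+0.4414, +0.8973)
n_3 = (-0.7581, +0.6521)
n_4 = (-0.7227, -0.6912)
  (0,1): δ = 117.72°  ·
  (0,2): δ = 47.22°  ✓
  (0,3): δ = 28.28°  ✓
  (0,4): δ = 112.70°  ·
  (1,2): δ = 109.50°  ·
  (1,3): δ = 34.01°  ✓
  (1,4): δ = 50.41°  ✓
  (2,3): δ = 104.50°  ·
  (2,4): δ = 20.08°  ✓
  (3,4): δ = 95.58°  ·
antipodal pairs: 5

count = 5; pairs: (0,2), (0,3), (1,3), (1,4), (2,4)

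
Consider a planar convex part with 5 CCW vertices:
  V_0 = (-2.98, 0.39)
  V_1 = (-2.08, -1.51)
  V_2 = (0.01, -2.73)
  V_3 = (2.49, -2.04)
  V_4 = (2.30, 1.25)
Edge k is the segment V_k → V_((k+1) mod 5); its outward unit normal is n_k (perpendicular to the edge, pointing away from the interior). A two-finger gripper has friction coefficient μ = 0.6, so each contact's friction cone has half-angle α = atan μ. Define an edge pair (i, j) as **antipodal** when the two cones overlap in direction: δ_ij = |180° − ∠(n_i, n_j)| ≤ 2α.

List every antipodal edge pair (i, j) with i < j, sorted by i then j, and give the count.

count = 4; pairs: (0,3), (1,3), (1,4), (2,4)

α = atan 0.6 = 30.96°;  2α = 61.93°
n_0 = (-0.9037, -0.4281)
n_1 = (-0.5041, -0.8636)
n_2 = (+0.2680, -0.9634)
n_3 = (+0.9983, +0.0577)
n_4 = (-0.1608, +0.9870)
  (0,1): δ = 145.62°  ·
  (0,2): δ = 99.80°  ·
  (0,3): δ = 22.04°  ✓
  (0,4): δ = 73.90°  ·
  (1,2): δ = 134.18°  ·
  (1,3): δ = 56.42°  ✓
  (1,4): δ = 39.52°  ✓
  (2,3): δ = 102.24°  ·
  (2,4): δ = 6.30°  ✓
  (3,4): δ = 84.05°  ·
antipodal pairs: 4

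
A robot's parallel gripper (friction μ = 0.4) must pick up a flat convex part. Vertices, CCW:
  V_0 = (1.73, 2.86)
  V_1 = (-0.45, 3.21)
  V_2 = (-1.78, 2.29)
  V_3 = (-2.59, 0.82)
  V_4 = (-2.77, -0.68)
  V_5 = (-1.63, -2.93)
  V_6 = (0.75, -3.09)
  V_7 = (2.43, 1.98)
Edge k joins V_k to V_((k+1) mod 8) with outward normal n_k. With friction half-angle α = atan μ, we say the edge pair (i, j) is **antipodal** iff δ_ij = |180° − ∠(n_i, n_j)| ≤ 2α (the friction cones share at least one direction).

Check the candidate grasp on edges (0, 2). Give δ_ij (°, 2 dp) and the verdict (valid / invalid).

δ = 109.73°, invalid

α = atan 0.4 = 21.80°;  2α = 43.60°
edge 0: e_0 = (-2.18, +0.35);  n_0 = (+0.1585, +0.9874)
edge 2: e_2 = (-0.81, -1.47);  n_2 = (-0.8758, +0.4826)
∠(n_0, n_2) = 70.27°
δ = |180° − 70.27°| = 109.73°
109.73° > 2α = 43.60°  →  invalid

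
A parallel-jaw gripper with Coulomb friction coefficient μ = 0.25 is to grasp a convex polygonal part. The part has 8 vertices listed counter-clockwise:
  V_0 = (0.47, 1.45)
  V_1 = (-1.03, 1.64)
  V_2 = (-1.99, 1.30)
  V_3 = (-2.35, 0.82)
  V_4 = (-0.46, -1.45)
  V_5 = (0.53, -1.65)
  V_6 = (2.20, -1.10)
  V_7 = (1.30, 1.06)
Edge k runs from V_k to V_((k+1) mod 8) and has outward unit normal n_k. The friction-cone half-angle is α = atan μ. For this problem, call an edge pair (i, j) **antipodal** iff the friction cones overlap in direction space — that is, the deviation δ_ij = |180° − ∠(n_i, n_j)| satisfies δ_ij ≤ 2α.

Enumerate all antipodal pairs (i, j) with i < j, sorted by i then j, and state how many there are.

count = 6; pairs: (0,4), (0,5), (1,5), (3,6), (3,7), (4,7)

α = atan 0.25 = 14.04°;  2α = 28.07°
n_0 = (+0.1257, +0.9921)
n_1 = (-0.3338, +0.9426)
n_2 = (-0.8000, +0.6000)
n_3 = (-0.7685, -0.6399)
n_4 = (-0.1980, -0.9802)
n_5 = (+0.3128, -0.9498)
n_6 = (+0.9231, +0.3846)
n_7 = (+0.4253, +0.9051)
  (0,1): δ = 153.28°  ·
  (0,2): δ = 119.65°  ·
  (0,3): δ = 43.00°  ·
  (0,4): δ = 4.20°  ✓
  (0,5): δ = 25.45°  ✓
  (0,6): δ = 119.84°  ·
  (0,7): δ = 162.05°  ·
  (1,2): δ = 146.37°  ·
  (1,3): δ = 69.72°  ·
  (1,4): δ = 30.92°  ·
  (1,5): δ = 1.27°  ✓
  (1,6): δ = 93.12°  ·
  (1,7): δ = 135.33°  ·
  (2,3): δ = 103.35°  ·
  (2,4): δ = 64.55°  ·
  (2,5): δ = 34.90°  ·
  (2,6): δ = 59.49°  ·
  (2,7): δ = 101.70°  ·
  (3,4): δ = 141.20°  ·
  (3,5): δ = 111.55°  ·
  (3,6): δ = 17.16°  ✓
  (3,7): δ = 25.05°  ✓
  (4,5): δ = 150.35°  ·
  (4,6): δ = 55.96°  ·
  (4,7): δ = 13.75°  ✓
  (5,6): δ = 85.61°  ·
  (5,7): δ = 43.40°  ·
  (6,7): δ = 137.79°  ·
antipodal pairs: 6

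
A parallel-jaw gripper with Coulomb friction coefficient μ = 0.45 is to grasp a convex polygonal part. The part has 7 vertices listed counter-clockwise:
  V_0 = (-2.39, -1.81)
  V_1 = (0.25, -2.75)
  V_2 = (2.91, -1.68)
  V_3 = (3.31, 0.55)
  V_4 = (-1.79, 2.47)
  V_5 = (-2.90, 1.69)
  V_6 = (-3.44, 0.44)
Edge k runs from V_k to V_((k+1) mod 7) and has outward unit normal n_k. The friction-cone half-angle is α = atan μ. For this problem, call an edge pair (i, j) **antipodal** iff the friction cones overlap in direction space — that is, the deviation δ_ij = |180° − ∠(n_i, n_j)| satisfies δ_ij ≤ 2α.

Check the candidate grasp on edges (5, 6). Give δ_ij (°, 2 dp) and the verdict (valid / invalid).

δ = 131.62°, invalid

α = atan 0.45 = 24.23°;  2α = 48.46°
edge 5: e_5 = (-0.54, -1.25);  n_5 = (-0.9180, +0.3966)
edge 6: e_6 = (+1.05, -2.25);  n_6 = (-0.9062, -0.4229)
∠(n_5, n_6) = 48.38°
δ = |180° − 48.38°| = 131.62°
131.62° > 2α = 48.46°  →  invalid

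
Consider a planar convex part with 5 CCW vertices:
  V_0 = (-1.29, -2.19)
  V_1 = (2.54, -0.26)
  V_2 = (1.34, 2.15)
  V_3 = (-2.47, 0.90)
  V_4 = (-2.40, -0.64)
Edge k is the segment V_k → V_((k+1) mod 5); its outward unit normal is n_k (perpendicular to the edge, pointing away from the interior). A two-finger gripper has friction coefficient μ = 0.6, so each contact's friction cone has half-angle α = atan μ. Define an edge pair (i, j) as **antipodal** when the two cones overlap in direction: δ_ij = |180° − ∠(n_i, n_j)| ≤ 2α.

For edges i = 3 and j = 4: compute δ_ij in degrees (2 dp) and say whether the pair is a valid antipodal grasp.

α = atan 0.6 = 30.96°;  2α = 61.93°
edge 3: e_3 = (+0.07, -1.54);  n_3 = (-0.9990, -0.0454)
edge 4: e_4 = (+1.11, -1.55);  n_4 = (-0.8130, -0.5822)
∠(n_3, n_4) = 33.00°
δ = |180° − 33.00°| = 147.00°
147.00° > 2α = 61.93°  →  invalid

δ = 147.00°, invalid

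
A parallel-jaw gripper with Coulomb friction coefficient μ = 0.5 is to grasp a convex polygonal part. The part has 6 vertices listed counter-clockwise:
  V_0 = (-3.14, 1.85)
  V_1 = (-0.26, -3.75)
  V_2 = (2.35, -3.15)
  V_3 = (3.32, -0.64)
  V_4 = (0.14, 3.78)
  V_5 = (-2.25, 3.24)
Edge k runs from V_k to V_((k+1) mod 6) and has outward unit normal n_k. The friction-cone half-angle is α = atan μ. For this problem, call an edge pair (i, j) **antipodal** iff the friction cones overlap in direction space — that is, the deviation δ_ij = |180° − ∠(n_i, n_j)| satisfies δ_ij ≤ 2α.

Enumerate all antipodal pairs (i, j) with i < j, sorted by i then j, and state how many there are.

α = atan 0.5 = 26.57°;  2α = 53.13°
n_0 = (-0.8893, -0.4573)
n_1 = (+0.2240, -0.9746)
n_2 = (+0.9328, -0.3605)
n_3 = (+0.8117, +0.5840)
n_4 = (-0.2204, +0.9754)
n_5 = (-0.8422, +0.5392)
  (0,1): δ = 104.27°  ·
  (0,2): δ = 48.35°  ✓
  (0,3): δ = 8.52°  ✓
  (0,4): δ = 75.52°  ·
  (0,5): δ = 120.15°  ·
  (1,2): δ = 124.08°  ·
  (1,3): δ = 67.21°  ·
  (1,4): δ = 0.21°  ✓
  (1,5): δ = 44.42°  ✓
  (2,3): δ = 123.14°  ·
  (2,4): δ = 56.14°  ·
  (2,5): δ = 11.50°  ✓
  (3,4): δ = 113.00°  ·
  (3,5): δ = 68.36°  ·
  (4,5): δ = 135.36°  ·
antipodal pairs: 5

count = 5; pairs: (0,2), (0,3), (1,4), (1,5), (2,5)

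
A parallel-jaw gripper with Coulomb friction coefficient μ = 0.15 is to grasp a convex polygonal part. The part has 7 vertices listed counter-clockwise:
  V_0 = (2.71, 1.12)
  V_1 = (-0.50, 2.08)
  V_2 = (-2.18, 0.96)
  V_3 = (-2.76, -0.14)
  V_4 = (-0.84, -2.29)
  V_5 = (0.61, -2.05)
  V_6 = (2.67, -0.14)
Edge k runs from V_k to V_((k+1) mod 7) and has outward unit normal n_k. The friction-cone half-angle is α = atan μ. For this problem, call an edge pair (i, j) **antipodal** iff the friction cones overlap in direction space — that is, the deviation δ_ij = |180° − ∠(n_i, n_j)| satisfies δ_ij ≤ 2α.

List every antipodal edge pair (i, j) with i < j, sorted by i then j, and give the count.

count = 1; pairs: (1,5)

α = atan 0.15 = 8.53°;  2α = 17.06°
n_0 = (+0.2865, +0.9581)
n_1 = (-0.5547, +0.8321)
n_2 = (-0.8846, +0.4664)
n_3 = (-0.7459, -0.6661)
n_4 = (+0.1633, -0.9866)
n_5 = (+0.6799, -0.7333)
n_6 = (+0.9995, -0.0317)
  (0,1): δ = 129.66°  ·
  (0,2): δ = 101.15°  ·
  (0,3): δ = 31.58°  ·
  (0,4): δ = 26.05°  ·
  (0,5): δ = 59.49°  ·
  (0,6): δ = 104.83°  ·
  (1,2): δ = 151.49°  ·
  (1,3): δ = 81.92°  ·
  (1,4): δ = 24.29°  ·
  (1,5): δ = 9.15°  ✓
  (1,6): δ = 54.49°  ·
  (2,3): δ = 110.43°  ·
  (2,4): δ = 52.80°  ·
  (2,5): δ = 19.36°  ·
  (2,6): δ = 25.98°  ·
  (3,4): δ = 122.37°  ·
  (3,5): δ = 88.93°  ·
  (3,6): δ = 43.58°  ·
  (4,5): δ = 146.56°  ·
  (4,6): δ = 101.22°  ·
  (5,6): δ = 134.65°  ·
antipodal pairs: 1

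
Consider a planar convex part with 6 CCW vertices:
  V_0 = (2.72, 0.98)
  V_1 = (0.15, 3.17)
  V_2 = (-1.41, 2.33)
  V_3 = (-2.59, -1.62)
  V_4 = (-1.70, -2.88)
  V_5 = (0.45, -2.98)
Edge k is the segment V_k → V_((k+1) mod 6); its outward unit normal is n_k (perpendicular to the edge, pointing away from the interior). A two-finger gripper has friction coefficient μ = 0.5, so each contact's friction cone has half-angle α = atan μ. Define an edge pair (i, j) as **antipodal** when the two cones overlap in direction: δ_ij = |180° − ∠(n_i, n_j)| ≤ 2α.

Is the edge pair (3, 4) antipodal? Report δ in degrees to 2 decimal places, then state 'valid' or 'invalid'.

α = atan 0.5 = 26.57°;  2α = 53.13°
edge 3: e_3 = (+0.89, -1.26);  n_3 = (-0.8168, -0.5769)
edge 4: e_4 = (+2.15, -0.10);  n_4 = (-0.0465, -0.9989)
∠(n_3, n_4) = 52.10°
δ = |180° − 52.10°| = 127.90°
127.90° > 2α = 53.13°  →  invalid

δ = 127.90°, invalid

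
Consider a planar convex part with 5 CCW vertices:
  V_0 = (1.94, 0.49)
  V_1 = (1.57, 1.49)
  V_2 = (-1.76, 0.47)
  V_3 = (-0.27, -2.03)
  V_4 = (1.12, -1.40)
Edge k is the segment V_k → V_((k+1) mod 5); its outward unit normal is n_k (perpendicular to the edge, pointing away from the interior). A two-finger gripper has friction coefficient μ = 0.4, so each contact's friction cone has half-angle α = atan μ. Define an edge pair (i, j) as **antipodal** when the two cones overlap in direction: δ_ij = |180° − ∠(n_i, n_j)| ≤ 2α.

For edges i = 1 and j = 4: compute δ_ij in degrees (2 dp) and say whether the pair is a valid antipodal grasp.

α = atan 0.4 = 21.80°;  2α = 43.60°
edge 1: e_1 = (-3.33, -1.02);  n_1 = (-0.2929, +0.9562)
edge 4: e_4 = (+0.82, +1.89);  n_4 = (+0.9174, -0.3980)
∠(n_1, n_4) = 130.48°
δ = |180° − 130.48°| = 49.52°
49.52° > 2α = 43.60°  →  invalid

δ = 49.52°, invalid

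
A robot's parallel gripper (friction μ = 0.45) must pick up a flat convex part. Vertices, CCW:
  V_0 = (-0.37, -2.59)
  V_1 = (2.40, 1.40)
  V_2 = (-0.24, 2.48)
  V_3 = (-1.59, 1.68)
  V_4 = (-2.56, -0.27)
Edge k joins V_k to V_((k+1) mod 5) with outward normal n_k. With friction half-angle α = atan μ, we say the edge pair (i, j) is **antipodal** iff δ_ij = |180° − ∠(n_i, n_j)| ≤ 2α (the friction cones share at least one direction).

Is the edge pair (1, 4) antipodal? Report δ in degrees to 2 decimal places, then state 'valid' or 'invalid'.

δ = 24.40°, valid

α = atan 0.45 = 24.23°;  2α = 48.46°
edge 1: e_1 = (-2.64, +1.08);  n_1 = (+0.3786, +0.9255)
edge 4: e_4 = (+2.19, -2.32);  n_4 = (-0.7272, -0.6864)
∠(n_1, n_4) = 155.60°
δ = |180° − 155.60°| = 24.40°
24.40° ≤ 2α = 48.46°  →  valid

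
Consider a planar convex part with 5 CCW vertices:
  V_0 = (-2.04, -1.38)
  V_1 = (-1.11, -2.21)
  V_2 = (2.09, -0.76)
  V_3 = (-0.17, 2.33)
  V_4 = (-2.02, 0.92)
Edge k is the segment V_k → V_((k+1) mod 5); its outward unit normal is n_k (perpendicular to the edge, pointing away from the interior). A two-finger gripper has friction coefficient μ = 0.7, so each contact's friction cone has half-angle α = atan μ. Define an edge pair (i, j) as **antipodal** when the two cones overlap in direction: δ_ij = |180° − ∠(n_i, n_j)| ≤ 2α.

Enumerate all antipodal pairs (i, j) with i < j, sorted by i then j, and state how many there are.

count = 4; pairs: (0,2), (1,3), (1,4), (2,4)

α = atan 0.7 = 34.99°;  2α = 69.98°
n_0 = (-0.6659, -0.7461)
n_1 = (+0.4127, -0.9109)
n_2 = (+0.8072, +0.5903)
n_3 = (-0.6062, +0.7953)
n_4 = (-1.0000, +0.0087)
  (0,1): δ = 113.88°  ·
  (0,2): δ = 12.07°  ✓
  (0,3): δ = 79.06°  ·
  (0,4): δ = 131.25°  ·
  (1,2): δ = 78.20°  ·
  (1,3): δ = 12.94°  ✓
  (1,4): δ = 65.13°  ✓
  (2,3): δ = 88.87°  ·
  (2,4): δ = 36.68°  ✓
  (3,4): δ = 127.81°  ·
antipodal pairs: 4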